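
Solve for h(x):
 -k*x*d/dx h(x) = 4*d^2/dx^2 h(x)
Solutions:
 h(x) = Piecewise((-sqrt(2)*sqrt(pi)*C1*erf(sqrt(2)*sqrt(k)*x/4)/sqrt(k) - C2, (k > 0) | (k < 0)), (-C1*x - C2, True))


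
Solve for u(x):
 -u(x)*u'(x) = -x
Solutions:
 u(x) = -sqrt(C1 + x^2)
 u(x) = sqrt(C1 + x^2)


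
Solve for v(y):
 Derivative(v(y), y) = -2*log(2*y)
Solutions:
 v(y) = C1 - 2*y*log(y) - y*log(4) + 2*y


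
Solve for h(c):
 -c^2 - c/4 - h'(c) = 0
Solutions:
 h(c) = C1 - c^3/3 - c^2/8


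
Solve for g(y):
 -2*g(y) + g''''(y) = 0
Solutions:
 g(y) = C1*exp(-2^(1/4)*y) + C2*exp(2^(1/4)*y) + C3*sin(2^(1/4)*y) + C4*cos(2^(1/4)*y)


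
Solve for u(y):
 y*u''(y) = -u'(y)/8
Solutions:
 u(y) = C1 + C2*y^(7/8)


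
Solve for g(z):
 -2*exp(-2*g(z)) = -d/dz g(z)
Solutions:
 g(z) = log(-sqrt(C1 + 4*z))
 g(z) = log(C1 + 4*z)/2


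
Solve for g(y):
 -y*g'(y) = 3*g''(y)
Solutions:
 g(y) = C1 + C2*erf(sqrt(6)*y/6)


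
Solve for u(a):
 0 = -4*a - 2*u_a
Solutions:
 u(a) = C1 - a^2


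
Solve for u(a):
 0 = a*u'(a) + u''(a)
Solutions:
 u(a) = C1 + C2*erf(sqrt(2)*a/2)


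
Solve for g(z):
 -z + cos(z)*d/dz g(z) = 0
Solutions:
 g(z) = C1 + Integral(z/cos(z), z)


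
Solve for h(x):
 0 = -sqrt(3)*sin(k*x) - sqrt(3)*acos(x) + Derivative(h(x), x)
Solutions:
 h(x) = C1 + sqrt(3)*Piecewise((x*acos(x) - sqrt(1 - x^2) - cos(k*x)/k, Ne(k, 0)), (x*acos(x) - sqrt(1 - x^2), True))


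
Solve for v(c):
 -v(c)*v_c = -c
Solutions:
 v(c) = -sqrt(C1 + c^2)
 v(c) = sqrt(C1 + c^2)


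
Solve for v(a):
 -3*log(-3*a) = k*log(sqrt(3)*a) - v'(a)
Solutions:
 v(a) = C1 + a*(k + 3)*log(a) + a*(-k + k*log(3)/2 - 3 + 3*log(3) + 3*I*pi)


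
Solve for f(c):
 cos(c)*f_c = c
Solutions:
 f(c) = C1 + Integral(c/cos(c), c)


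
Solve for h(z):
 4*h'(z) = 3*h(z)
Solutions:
 h(z) = C1*exp(3*z/4)


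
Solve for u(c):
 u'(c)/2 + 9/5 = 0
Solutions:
 u(c) = C1 - 18*c/5


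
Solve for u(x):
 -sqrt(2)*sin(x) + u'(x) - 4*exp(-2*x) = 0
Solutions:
 u(x) = C1 - sqrt(2)*cos(x) - 2*exp(-2*x)


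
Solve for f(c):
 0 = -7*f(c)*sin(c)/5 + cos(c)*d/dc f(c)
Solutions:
 f(c) = C1/cos(c)^(7/5)


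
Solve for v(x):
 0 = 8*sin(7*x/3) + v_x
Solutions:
 v(x) = C1 + 24*cos(7*x/3)/7


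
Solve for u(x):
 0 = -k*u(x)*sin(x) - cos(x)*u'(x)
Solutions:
 u(x) = C1*exp(k*log(cos(x)))


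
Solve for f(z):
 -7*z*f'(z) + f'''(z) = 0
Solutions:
 f(z) = C1 + Integral(C2*airyai(7^(1/3)*z) + C3*airybi(7^(1/3)*z), z)


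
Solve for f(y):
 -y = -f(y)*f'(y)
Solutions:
 f(y) = -sqrt(C1 + y^2)
 f(y) = sqrt(C1 + y^2)


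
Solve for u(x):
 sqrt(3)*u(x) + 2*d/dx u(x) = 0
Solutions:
 u(x) = C1*exp(-sqrt(3)*x/2)


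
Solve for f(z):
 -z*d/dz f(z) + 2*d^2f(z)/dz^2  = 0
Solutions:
 f(z) = C1 + C2*erfi(z/2)


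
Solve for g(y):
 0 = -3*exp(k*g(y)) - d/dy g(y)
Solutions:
 g(y) = Piecewise((log(1/(C1*k + 3*k*y))/k, Ne(k, 0)), (nan, True))
 g(y) = Piecewise((C1 - 3*y, Eq(k, 0)), (nan, True))


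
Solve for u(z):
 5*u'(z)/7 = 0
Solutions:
 u(z) = C1


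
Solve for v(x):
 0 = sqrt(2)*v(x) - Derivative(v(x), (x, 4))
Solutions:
 v(x) = C1*exp(-2^(1/8)*x) + C2*exp(2^(1/8)*x) + C3*sin(2^(1/8)*x) + C4*cos(2^(1/8)*x)


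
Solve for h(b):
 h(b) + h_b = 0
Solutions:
 h(b) = C1*exp(-b)


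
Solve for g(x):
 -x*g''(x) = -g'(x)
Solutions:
 g(x) = C1 + C2*x^2


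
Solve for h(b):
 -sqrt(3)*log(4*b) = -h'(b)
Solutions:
 h(b) = C1 + sqrt(3)*b*log(b) - sqrt(3)*b + 2*sqrt(3)*b*log(2)


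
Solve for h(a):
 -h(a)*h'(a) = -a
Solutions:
 h(a) = -sqrt(C1 + a^2)
 h(a) = sqrt(C1 + a^2)


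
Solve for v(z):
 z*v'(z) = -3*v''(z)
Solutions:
 v(z) = C1 + C2*erf(sqrt(6)*z/6)


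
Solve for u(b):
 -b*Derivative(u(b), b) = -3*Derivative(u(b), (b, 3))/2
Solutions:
 u(b) = C1 + Integral(C2*airyai(2^(1/3)*3^(2/3)*b/3) + C3*airybi(2^(1/3)*3^(2/3)*b/3), b)


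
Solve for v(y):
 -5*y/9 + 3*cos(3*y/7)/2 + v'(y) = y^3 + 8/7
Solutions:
 v(y) = C1 + y^4/4 + 5*y^2/18 + 8*y/7 - 7*sin(3*y/7)/2


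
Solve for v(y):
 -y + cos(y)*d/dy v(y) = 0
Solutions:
 v(y) = C1 + Integral(y/cos(y), y)


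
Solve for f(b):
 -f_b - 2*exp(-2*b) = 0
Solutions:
 f(b) = C1 + exp(-2*b)


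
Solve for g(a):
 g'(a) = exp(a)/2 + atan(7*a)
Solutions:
 g(a) = C1 + a*atan(7*a) + exp(a)/2 - log(49*a^2 + 1)/14


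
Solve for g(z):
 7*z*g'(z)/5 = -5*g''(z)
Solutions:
 g(z) = C1 + C2*erf(sqrt(14)*z/10)


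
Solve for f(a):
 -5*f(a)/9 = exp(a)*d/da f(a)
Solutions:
 f(a) = C1*exp(5*exp(-a)/9)


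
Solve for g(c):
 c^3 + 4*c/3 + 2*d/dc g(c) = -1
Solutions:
 g(c) = C1 - c^4/8 - c^2/3 - c/2


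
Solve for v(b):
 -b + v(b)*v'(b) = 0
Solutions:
 v(b) = -sqrt(C1 + b^2)
 v(b) = sqrt(C1 + b^2)


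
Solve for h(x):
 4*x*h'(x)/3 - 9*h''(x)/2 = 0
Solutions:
 h(x) = C1 + C2*erfi(2*sqrt(3)*x/9)


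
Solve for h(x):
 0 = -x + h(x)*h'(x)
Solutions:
 h(x) = -sqrt(C1 + x^2)
 h(x) = sqrt(C1 + x^2)


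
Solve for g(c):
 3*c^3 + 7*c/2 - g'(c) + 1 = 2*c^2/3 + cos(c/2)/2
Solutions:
 g(c) = C1 + 3*c^4/4 - 2*c^3/9 + 7*c^2/4 + c - sin(c/2)


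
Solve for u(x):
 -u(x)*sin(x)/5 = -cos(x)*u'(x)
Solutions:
 u(x) = C1/cos(x)^(1/5)


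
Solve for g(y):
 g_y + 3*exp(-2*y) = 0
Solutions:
 g(y) = C1 + 3*exp(-2*y)/2


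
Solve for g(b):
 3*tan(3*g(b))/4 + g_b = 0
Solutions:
 g(b) = -asin(C1*exp(-9*b/4))/3 + pi/3
 g(b) = asin(C1*exp(-9*b/4))/3


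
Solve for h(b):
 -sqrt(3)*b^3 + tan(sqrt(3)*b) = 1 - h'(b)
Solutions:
 h(b) = C1 + sqrt(3)*b^4/4 + b + sqrt(3)*log(cos(sqrt(3)*b))/3


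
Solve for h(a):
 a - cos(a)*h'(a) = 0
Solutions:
 h(a) = C1 + Integral(a/cos(a), a)


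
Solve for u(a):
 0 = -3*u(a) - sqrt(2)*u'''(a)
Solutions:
 u(a) = C3*exp(-2^(5/6)*3^(1/3)*a/2) + (C1*sin(6^(5/6)*a/4) + C2*cos(6^(5/6)*a/4))*exp(2^(5/6)*3^(1/3)*a/4)


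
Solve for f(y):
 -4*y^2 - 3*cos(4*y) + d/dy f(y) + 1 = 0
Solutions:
 f(y) = C1 + 4*y^3/3 - y + 3*sin(4*y)/4


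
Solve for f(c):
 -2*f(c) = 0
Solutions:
 f(c) = 0


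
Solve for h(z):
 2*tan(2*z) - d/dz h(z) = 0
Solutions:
 h(z) = C1 - log(cos(2*z))


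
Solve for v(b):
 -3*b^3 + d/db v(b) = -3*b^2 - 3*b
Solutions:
 v(b) = C1 + 3*b^4/4 - b^3 - 3*b^2/2


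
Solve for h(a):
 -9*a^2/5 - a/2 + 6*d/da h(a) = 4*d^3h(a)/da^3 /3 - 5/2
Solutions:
 h(a) = C1 + C2*exp(-3*sqrt(2)*a/2) + C3*exp(3*sqrt(2)*a/2) + a^3/10 + a^2/24 - 17*a/60


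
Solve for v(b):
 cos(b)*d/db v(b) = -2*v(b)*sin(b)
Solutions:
 v(b) = C1*cos(b)^2


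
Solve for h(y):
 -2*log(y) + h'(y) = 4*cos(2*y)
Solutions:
 h(y) = C1 + 2*y*log(y) - 2*y + 2*sin(2*y)


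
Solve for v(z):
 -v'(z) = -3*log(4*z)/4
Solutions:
 v(z) = C1 + 3*z*log(z)/4 - 3*z/4 + 3*z*log(2)/2


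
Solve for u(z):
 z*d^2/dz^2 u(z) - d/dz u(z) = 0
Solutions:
 u(z) = C1 + C2*z^2


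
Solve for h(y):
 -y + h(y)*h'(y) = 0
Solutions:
 h(y) = -sqrt(C1 + y^2)
 h(y) = sqrt(C1 + y^2)


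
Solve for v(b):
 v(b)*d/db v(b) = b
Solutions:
 v(b) = -sqrt(C1 + b^2)
 v(b) = sqrt(C1 + b^2)


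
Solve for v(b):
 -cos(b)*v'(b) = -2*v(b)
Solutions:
 v(b) = C1*(sin(b) + 1)/(sin(b) - 1)


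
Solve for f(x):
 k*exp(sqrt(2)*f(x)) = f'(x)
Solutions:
 f(x) = sqrt(2)*(2*log(-1/(C1 + k*x)) - log(2))/4


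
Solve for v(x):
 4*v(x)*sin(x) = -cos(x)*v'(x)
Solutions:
 v(x) = C1*cos(x)^4


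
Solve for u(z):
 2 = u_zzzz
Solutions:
 u(z) = C1 + C2*z + C3*z^2 + C4*z^3 + z^4/12


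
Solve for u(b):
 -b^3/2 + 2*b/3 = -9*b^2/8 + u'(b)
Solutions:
 u(b) = C1 - b^4/8 + 3*b^3/8 + b^2/3


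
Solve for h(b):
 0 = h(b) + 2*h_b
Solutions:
 h(b) = C1*exp(-b/2)


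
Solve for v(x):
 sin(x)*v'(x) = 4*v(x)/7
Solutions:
 v(x) = C1*(cos(x) - 1)^(2/7)/(cos(x) + 1)^(2/7)


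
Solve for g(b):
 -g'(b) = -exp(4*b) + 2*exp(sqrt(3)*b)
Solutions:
 g(b) = C1 + exp(4*b)/4 - 2*sqrt(3)*exp(sqrt(3)*b)/3


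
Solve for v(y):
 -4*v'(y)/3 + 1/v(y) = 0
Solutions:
 v(y) = -sqrt(C1 + 6*y)/2
 v(y) = sqrt(C1 + 6*y)/2


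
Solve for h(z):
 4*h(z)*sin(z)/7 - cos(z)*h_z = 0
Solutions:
 h(z) = C1/cos(z)^(4/7)


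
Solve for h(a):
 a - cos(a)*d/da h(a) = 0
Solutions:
 h(a) = C1 + Integral(a/cos(a), a)


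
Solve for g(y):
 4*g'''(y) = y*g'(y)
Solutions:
 g(y) = C1 + Integral(C2*airyai(2^(1/3)*y/2) + C3*airybi(2^(1/3)*y/2), y)


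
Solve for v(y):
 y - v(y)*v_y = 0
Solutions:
 v(y) = -sqrt(C1 + y^2)
 v(y) = sqrt(C1 + y^2)


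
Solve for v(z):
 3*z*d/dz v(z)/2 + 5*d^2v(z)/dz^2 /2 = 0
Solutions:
 v(z) = C1 + C2*erf(sqrt(30)*z/10)


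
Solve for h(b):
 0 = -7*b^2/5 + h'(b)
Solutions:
 h(b) = C1 + 7*b^3/15


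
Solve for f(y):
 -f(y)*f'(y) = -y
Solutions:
 f(y) = -sqrt(C1 + y^2)
 f(y) = sqrt(C1 + y^2)


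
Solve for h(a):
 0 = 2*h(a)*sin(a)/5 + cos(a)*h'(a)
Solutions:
 h(a) = C1*cos(a)^(2/5)


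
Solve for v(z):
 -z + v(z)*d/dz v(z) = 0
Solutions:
 v(z) = -sqrt(C1 + z^2)
 v(z) = sqrt(C1 + z^2)


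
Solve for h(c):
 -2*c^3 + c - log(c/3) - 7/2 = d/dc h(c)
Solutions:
 h(c) = C1 - c^4/2 + c^2/2 - c*log(c) - 5*c/2 + c*log(3)


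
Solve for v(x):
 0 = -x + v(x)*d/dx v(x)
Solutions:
 v(x) = -sqrt(C1 + x^2)
 v(x) = sqrt(C1 + x^2)


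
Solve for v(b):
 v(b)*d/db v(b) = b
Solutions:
 v(b) = -sqrt(C1 + b^2)
 v(b) = sqrt(C1 + b^2)


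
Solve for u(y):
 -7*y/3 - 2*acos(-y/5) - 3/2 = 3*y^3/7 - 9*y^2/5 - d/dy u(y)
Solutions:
 u(y) = C1 + 3*y^4/28 - 3*y^3/5 + 7*y^2/6 + 2*y*acos(-y/5) + 3*y/2 + 2*sqrt(25 - y^2)


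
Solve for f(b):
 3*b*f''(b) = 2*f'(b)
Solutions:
 f(b) = C1 + C2*b^(5/3)


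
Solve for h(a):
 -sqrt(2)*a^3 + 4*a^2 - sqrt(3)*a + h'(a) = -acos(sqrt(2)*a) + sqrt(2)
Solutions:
 h(a) = C1 + sqrt(2)*a^4/4 - 4*a^3/3 + sqrt(3)*a^2/2 - a*acos(sqrt(2)*a) + sqrt(2)*a + sqrt(2)*sqrt(1 - 2*a^2)/2


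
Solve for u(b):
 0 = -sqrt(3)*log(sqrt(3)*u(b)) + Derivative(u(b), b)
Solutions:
 -2*sqrt(3)*Integral(1/(2*log(_y) + log(3)), (_y, u(b)))/3 = C1 - b


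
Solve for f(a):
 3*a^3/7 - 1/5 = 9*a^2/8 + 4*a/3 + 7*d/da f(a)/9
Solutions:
 f(a) = C1 + 27*a^4/196 - 27*a^3/56 - 6*a^2/7 - 9*a/35


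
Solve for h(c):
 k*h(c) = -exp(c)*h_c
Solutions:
 h(c) = C1*exp(k*exp(-c))


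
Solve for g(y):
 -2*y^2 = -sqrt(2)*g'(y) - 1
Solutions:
 g(y) = C1 + sqrt(2)*y^3/3 - sqrt(2)*y/2


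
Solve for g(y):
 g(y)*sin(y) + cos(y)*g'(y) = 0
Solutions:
 g(y) = C1*cos(y)


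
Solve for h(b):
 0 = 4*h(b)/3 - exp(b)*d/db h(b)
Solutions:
 h(b) = C1*exp(-4*exp(-b)/3)


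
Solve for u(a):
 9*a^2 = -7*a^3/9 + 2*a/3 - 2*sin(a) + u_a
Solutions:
 u(a) = C1 + 7*a^4/36 + 3*a^3 - a^2/3 - 2*cos(a)


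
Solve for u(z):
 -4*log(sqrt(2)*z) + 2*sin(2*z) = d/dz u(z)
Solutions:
 u(z) = C1 - 4*z*log(z) - 2*z*log(2) + 4*z - cos(2*z)


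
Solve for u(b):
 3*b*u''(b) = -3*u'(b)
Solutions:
 u(b) = C1 + C2*log(b)


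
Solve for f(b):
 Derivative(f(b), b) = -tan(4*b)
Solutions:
 f(b) = C1 + log(cos(4*b))/4


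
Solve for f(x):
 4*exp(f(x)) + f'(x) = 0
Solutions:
 f(x) = log(1/(C1 + 4*x))


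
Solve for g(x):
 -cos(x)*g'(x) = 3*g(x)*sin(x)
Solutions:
 g(x) = C1*cos(x)^3


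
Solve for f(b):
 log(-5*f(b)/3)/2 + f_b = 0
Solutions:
 2*Integral(1/(log(-_y) - log(3) + log(5)), (_y, f(b))) = C1 - b


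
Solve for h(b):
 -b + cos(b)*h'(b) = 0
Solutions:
 h(b) = C1 + Integral(b/cos(b), b)


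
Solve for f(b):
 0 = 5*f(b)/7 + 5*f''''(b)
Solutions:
 f(b) = (C1*sin(sqrt(2)*7^(3/4)*b/14) + C2*cos(sqrt(2)*7^(3/4)*b/14))*exp(-sqrt(2)*7^(3/4)*b/14) + (C3*sin(sqrt(2)*7^(3/4)*b/14) + C4*cos(sqrt(2)*7^(3/4)*b/14))*exp(sqrt(2)*7^(3/4)*b/14)


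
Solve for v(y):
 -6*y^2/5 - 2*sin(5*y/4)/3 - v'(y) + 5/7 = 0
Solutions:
 v(y) = C1 - 2*y^3/5 + 5*y/7 + 8*cos(5*y/4)/15


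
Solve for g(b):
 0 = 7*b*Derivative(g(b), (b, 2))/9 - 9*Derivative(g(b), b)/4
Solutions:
 g(b) = C1 + C2*b^(109/28)


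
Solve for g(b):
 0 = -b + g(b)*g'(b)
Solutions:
 g(b) = -sqrt(C1 + b^2)
 g(b) = sqrt(C1 + b^2)


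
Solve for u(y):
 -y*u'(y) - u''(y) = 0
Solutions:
 u(y) = C1 + C2*erf(sqrt(2)*y/2)


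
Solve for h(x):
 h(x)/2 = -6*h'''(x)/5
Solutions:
 h(x) = C3*exp(x*(-90^(1/3) + 3*10^(1/3)*3^(2/3))/24)*sin(10^(1/3)*3^(1/6)*x/4) + C4*exp(x*(-90^(1/3) + 3*10^(1/3)*3^(2/3))/24)*cos(10^(1/3)*3^(1/6)*x/4) + C5*exp(-x*(90^(1/3) + 3*10^(1/3)*3^(2/3))/24) + (C1*sin(10^(1/3)*3^(1/6)*x/4) + C2*cos(10^(1/3)*3^(1/6)*x/4))*exp(90^(1/3)*x/12)


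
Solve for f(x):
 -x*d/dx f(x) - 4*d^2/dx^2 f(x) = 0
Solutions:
 f(x) = C1 + C2*erf(sqrt(2)*x/4)


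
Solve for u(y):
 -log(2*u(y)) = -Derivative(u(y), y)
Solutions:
 -Integral(1/(log(_y) + log(2)), (_y, u(y))) = C1 - y


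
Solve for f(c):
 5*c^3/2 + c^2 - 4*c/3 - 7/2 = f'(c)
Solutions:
 f(c) = C1 + 5*c^4/8 + c^3/3 - 2*c^2/3 - 7*c/2


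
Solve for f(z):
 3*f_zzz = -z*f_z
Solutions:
 f(z) = C1 + Integral(C2*airyai(-3^(2/3)*z/3) + C3*airybi(-3^(2/3)*z/3), z)


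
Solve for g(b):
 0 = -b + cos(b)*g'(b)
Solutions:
 g(b) = C1 + Integral(b/cos(b), b)


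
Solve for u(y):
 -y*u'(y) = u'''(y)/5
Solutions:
 u(y) = C1 + Integral(C2*airyai(-5^(1/3)*y) + C3*airybi(-5^(1/3)*y), y)


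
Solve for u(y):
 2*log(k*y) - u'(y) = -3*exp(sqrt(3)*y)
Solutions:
 u(y) = C1 + 2*y*log(k*y) - 2*y + sqrt(3)*exp(sqrt(3)*y)


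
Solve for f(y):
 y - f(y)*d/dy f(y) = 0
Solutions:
 f(y) = -sqrt(C1 + y^2)
 f(y) = sqrt(C1 + y^2)


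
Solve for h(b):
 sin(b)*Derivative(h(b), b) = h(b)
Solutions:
 h(b) = C1*sqrt(cos(b) - 1)/sqrt(cos(b) + 1)


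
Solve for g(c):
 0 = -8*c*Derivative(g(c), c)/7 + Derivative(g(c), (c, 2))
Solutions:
 g(c) = C1 + C2*erfi(2*sqrt(7)*c/7)


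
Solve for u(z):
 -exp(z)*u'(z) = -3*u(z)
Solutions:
 u(z) = C1*exp(-3*exp(-z))


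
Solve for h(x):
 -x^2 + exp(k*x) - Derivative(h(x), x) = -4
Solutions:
 h(x) = C1 - x^3/3 + 4*x + exp(k*x)/k


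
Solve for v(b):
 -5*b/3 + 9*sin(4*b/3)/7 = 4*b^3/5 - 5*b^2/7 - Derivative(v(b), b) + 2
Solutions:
 v(b) = C1 + b^4/5 - 5*b^3/21 + 5*b^2/6 + 2*b + 27*cos(4*b/3)/28


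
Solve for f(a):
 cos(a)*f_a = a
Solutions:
 f(a) = C1 + Integral(a/cos(a), a)


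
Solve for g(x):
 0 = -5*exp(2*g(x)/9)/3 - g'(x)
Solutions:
 g(x) = 9*log(-sqrt(-1/(C1 - 5*x))) - 9*log(2) + 9*log(6)/2 + 9*log(3)
 g(x) = 9*log(-1/(C1 - 5*x))/2 - 9*log(2) + 9*log(6)/2 + 9*log(3)


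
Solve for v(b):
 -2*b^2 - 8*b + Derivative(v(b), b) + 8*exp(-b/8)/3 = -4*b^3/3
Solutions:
 v(b) = C1 - b^4/3 + 2*b^3/3 + 4*b^2 + 64*exp(-b/8)/3


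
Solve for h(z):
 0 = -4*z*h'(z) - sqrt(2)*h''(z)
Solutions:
 h(z) = C1 + C2*erf(2^(1/4)*z)


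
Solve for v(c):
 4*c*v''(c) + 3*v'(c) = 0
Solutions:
 v(c) = C1 + C2*c^(1/4)


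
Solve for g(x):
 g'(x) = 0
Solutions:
 g(x) = C1


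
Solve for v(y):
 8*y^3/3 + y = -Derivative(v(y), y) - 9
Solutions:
 v(y) = C1 - 2*y^4/3 - y^2/2 - 9*y


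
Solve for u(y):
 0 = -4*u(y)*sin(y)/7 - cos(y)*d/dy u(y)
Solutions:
 u(y) = C1*cos(y)^(4/7)


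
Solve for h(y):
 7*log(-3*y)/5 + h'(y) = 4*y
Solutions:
 h(y) = C1 + 2*y^2 - 7*y*log(-y)/5 + 7*y*(1 - log(3))/5


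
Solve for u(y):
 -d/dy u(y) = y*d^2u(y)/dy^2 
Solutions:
 u(y) = C1 + C2*log(y)


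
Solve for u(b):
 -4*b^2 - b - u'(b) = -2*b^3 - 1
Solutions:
 u(b) = C1 + b^4/2 - 4*b^3/3 - b^2/2 + b


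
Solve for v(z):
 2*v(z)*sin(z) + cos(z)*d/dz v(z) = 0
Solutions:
 v(z) = C1*cos(z)^2


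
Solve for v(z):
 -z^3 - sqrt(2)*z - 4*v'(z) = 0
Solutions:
 v(z) = C1 - z^4/16 - sqrt(2)*z^2/8


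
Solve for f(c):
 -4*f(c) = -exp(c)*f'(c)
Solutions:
 f(c) = C1*exp(-4*exp(-c))


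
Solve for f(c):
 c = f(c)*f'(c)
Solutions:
 f(c) = -sqrt(C1 + c^2)
 f(c) = sqrt(C1 + c^2)


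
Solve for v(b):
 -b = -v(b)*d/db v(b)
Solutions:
 v(b) = -sqrt(C1 + b^2)
 v(b) = sqrt(C1 + b^2)


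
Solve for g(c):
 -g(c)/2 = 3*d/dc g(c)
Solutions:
 g(c) = C1*exp(-c/6)


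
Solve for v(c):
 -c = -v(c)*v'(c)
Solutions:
 v(c) = -sqrt(C1 + c^2)
 v(c) = sqrt(C1 + c^2)


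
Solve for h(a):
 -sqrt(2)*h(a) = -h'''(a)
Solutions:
 h(a) = C3*exp(2^(1/6)*a) + (C1*sin(2^(1/6)*sqrt(3)*a/2) + C2*cos(2^(1/6)*sqrt(3)*a/2))*exp(-2^(1/6)*a/2)


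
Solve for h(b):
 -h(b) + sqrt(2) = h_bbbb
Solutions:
 h(b) = (C1*sin(sqrt(2)*b/2) + C2*cos(sqrt(2)*b/2))*exp(-sqrt(2)*b/2) + (C3*sin(sqrt(2)*b/2) + C4*cos(sqrt(2)*b/2))*exp(sqrt(2)*b/2) + sqrt(2)


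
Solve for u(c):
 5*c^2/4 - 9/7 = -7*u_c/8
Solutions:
 u(c) = C1 - 10*c^3/21 + 72*c/49


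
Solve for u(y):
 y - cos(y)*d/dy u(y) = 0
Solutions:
 u(y) = C1 + Integral(y/cos(y), y)


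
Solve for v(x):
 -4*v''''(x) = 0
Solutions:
 v(x) = C1 + C2*x + C3*x^2 + C4*x^3


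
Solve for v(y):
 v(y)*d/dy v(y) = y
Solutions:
 v(y) = -sqrt(C1 + y^2)
 v(y) = sqrt(C1 + y^2)


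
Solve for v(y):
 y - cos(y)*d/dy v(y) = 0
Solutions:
 v(y) = C1 + Integral(y/cos(y), y)


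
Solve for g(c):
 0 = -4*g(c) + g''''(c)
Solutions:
 g(c) = C1*exp(-sqrt(2)*c) + C2*exp(sqrt(2)*c) + C3*sin(sqrt(2)*c) + C4*cos(sqrt(2)*c)


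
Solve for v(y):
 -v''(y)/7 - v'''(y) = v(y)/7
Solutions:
 v(y) = C1*exp(y*(-4 + 2*2^(1/3)/(21*sqrt(3981) + 1325)^(1/3) + 2^(2/3)*(21*sqrt(3981) + 1325)^(1/3))/84)*sin(2^(1/3)*sqrt(3)*y*(-2^(1/3)*(21*sqrt(3981) + 1325)^(1/3) + 2/(21*sqrt(3981) + 1325)^(1/3))/84) + C2*exp(y*(-4 + 2*2^(1/3)/(21*sqrt(3981) + 1325)^(1/3) + 2^(2/3)*(21*sqrt(3981) + 1325)^(1/3))/84)*cos(2^(1/3)*sqrt(3)*y*(-2^(1/3)*(21*sqrt(3981) + 1325)^(1/3) + 2/(21*sqrt(3981) + 1325)^(1/3))/84) + C3*exp(-y*(2*2^(1/3)/(21*sqrt(3981) + 1325)^(1/3) + 2 + 2^(2/3)*(21*sqrt(3981) + 1325)^(1/3))/42)


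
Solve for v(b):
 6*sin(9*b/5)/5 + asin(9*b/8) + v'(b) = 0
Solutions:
 v(b) = C1 - b*asin(9*b/8) - sqrt(64 - 81*b^2)/9 + 2*cos(9*b/5)/3


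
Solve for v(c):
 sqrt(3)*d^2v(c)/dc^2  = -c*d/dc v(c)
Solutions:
 v(c) = C1 + C2*erf(sqrt(2)*3^(3/4)*c/6)


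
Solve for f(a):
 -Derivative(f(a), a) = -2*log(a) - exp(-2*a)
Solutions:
 f(a) = C1 + 2*a*log(a) - 2*a - exp(-2*a)/2


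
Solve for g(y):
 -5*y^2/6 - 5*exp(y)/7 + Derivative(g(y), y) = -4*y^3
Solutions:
 g(y) = C1 - y^4 + 5*y^3/18 + 5*exp(y)/7


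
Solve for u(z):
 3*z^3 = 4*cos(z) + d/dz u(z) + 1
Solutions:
 u(z) = C1 + 3*z^4/4 - z - 4*sin(z)


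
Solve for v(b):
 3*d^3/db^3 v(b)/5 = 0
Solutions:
 v(b) = C1 + C2*b + C3*b^2


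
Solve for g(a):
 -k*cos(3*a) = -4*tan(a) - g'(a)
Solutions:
 g(a) = C1 + k*sin(3*a)/3 + 4*log(cos(a))


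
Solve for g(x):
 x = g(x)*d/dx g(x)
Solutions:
 g(x) = -sqrt(C1 + x^2)
 g(x) = sqrt(C1 + x^2)


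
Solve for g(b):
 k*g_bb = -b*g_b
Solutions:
 g(b) = C1 + C2*sqrt(k)*erf(sqrt(2)*b*sqrt(1/k)/2)


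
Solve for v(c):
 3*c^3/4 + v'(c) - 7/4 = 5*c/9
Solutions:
 v(c) = C1 - 3*c^4/16 + 5*c^2/18 + 7*c/4


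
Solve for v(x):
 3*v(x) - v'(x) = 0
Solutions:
 v(x) = C1*exp(3*x)


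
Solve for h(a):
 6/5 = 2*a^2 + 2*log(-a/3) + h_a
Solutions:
 h(a) = C1 - 2*a^3/3 - 2*a*log(-a) + a*(2*log(3) + 16/5)


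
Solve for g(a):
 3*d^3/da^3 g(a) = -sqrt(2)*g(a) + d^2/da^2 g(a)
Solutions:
 g(a) = C1*exp(a*(2*2^(1/3)/(-2 + sqrt(-4 + (-2 + 243*sqrt(2))^2) + 243*sqrt(2))^(1/3) + 4 + 2^(2/3)*(-2 + sqrt(-4 + (-2 + 243*sqrt(2))^2) + 243*sqrt(2))^(1/3))/36)*sin(2^(1/3)*sqrt(3)*a*(-2^(1/3)*(-2 + 27*sqrt(-4/729 + (-2/27 + 9*sqrt(2))^2) + 243*sqrt(2))^(1/3) + 2/(-2 + 27*sqrt(-4/729 + (-2/27 + 9*sqrt(2))^2) + 243*sqrt(2))^(1/3))/36) + C2*exp(a*(2*2^(1/3)/(-2 + sqrt(-4 + (-2 + 243*sqrt(2))^2) + 243*sqrt(2))^(1/3) + 4 + 2^(2/3)*(-2 + sqrt(-4 + (-2 + 243*sqrt(2))^2) + 243*sqrt(2))^(1/3))/36)*cos(2^(1/3)*sqrt(3)*a*(-2^(1/3)*(-2 + 27*sqrt(-4/729 + (-2/27 + 9*sqrt(2))^2) + 243*sqrt(2))^(1/3) + 2/(-2 + 27*sqrt(-4/729 + (-2/27 + 9*sqrt(2))^2) + 243*sqrt(2))^(1/3))/36) + C3*exp(a*(-2^(2/3)*(-2 + sqrt(-4 + (-2 + 243*sqrt(2))^2) + 243*sqrt(2))^(1/3) - 2*2^(1/3)/(-2 + sqrt(-4 + (-2 + 243*sqrt(2))^2) + 243*sqrt(2))^(1/3) + 2)/18)


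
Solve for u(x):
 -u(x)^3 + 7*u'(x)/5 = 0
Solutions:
 u(x) = -sqrt(14)*sqrt(-1/(C1 + 5*x))/2
 u(x) = sqrt(14)*sqrt(-1/(C1 + 5*x))/2


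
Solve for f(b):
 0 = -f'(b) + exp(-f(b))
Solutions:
 f(b) = log(C1 + b)


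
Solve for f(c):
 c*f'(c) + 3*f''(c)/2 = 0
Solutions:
 f(c) = C1 + C2*erf(sqrt(3)*c/3)


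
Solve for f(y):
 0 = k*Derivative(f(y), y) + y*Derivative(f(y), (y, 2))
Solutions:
 f(y) = C1 + y^(1 - re(k))*(C2*sin(log(y)*Abs(im(k))) + C3*cos(log(y)*im(k)))


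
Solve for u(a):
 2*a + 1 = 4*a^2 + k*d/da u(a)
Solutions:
 u(a) = C1 - 4*a^3/(3*k) + a^2/k + a/k


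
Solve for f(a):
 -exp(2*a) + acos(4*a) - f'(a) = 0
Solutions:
 f(a) = C1 + a*acos(4*a) - sqrt(1 - 16*a^2)/4 - exp(2*a)/2


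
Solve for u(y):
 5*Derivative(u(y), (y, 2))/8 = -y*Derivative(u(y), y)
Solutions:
 u(y) = C1 + C2*erf(2*sqrt(5)*y/5)


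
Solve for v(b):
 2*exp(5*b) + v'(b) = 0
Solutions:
 v(b) = C1 - 2*exp(5*b)/5


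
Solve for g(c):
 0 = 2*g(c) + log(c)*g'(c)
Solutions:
 g(c) = C1*exp(-2*li(c))


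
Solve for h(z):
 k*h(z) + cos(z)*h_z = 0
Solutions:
 h(z) = C1*exp(k*(log(sin(z) - 1) - log(sin(z) + 1))/2)


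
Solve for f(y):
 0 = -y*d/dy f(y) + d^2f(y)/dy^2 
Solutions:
 f(y) = C1 + C2*erfi(sqrt(2)*y/2)


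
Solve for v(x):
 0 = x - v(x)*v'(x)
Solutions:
 v(x) = -sqrt(C1 + x^2)
 v(x) = sqrt(C1 + x^2)


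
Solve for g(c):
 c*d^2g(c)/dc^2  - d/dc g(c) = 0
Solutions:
 g(c) = C1 + C2*c^2


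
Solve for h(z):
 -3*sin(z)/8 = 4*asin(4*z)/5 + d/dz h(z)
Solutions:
 h(z) = C1 - 4*z*asin(4*z)/5 - sqrt(1 - 16*z^2)/5 + 3*cos(z)/8


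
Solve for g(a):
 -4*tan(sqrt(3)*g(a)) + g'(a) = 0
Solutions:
 g(a) = sqrt(3)*(pi - asin(C1*exp(4*sqrt(3)*a)))/3
 g(a) = sqrt(3)*asin(C1*exp(4*sqrt(3)*a))/3


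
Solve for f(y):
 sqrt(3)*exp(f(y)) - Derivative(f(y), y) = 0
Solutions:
 f(y) = log(-1/(C1 + sqrt(3)*y))


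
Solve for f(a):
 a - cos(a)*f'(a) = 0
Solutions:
 f(a) = C1 + Integral(a/cos(a), a)


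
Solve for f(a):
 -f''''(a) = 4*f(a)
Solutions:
 f(a) = (C1*sin(a) + C2*cos(a))*exp(-a) + (C3*sin(a) + C4*cos(a))*exp(a)


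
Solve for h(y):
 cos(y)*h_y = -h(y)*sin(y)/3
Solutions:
 h(y) = C1*cos(y)^(1/3)


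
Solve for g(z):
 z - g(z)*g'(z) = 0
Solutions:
 g(z) = -sqrt(C1 + z^2)
 g(z) = sqrt(C1 + z^2)


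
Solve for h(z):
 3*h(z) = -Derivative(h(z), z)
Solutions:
 h(z) = C1*exp(-3*z)


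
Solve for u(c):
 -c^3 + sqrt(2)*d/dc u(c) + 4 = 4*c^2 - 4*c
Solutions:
 u(c) = C1 + sqrt(2)*c^4/8 + 2*sqrt(2)*c^3/3 - sqrt(2)*c^2 - 2*sqrt(2)*c


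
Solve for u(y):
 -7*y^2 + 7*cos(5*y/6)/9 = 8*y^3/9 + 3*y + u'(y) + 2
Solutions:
 u(y) = C1 - 2*y^4/9 - 7*y^3/3 - 3*y^2/2 - 2*y + 14*sin(5*y/6)/15


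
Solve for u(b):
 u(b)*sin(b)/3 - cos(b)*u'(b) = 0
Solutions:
 u(b) = C1/cos(b)^(1/3)


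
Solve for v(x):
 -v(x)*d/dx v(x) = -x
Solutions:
 v(x) = -sqrt(C1 + x^2)
 v(x) = sqrt(C1 + x^2)


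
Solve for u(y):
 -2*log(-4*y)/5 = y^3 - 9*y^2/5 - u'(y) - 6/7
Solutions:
 u(y) = C1 + y^4/4 - 3*y^3/5 + 2*y*log(-y)/5 + 4*y*(-11 + 7*log(2))/35


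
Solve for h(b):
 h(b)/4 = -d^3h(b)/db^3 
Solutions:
 h(b) = C3*exp(-2^(1/3)*b/2) + (C1*sin(2^(1/3)*sqrt(3)*b/4) + C2*cos(2^(1/3)*sqrt(3)*b/4))*exp(2^(1/3)*b/4)


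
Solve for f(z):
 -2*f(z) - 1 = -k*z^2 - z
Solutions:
 f(z) = k*z^2/2 + z/2 - 1/2


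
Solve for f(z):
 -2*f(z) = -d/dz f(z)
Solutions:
 f(z) = C1*exp(2*z)


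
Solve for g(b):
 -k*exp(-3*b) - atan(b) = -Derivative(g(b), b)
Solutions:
 g(b) = C1 + b*atan(b) - k*exp(-3*b)/3 - log(b^2 + 1)/2


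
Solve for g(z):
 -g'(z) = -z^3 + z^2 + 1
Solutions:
 g(z) = C1 + z^4/4 - z^3/3 - z


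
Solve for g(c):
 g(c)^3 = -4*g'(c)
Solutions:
 g(c) = -sqrt(2)*sqrt(-1/(C1 - c))
 g(c) = sqrt(2)*sqrt(-1/(C1 - c))


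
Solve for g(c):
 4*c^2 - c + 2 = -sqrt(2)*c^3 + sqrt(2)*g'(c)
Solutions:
 g(c) = C1 + c^4/4 + 2*sqrt(2)*c^3/3 - sqrt(2)*c^2/4 + sqrt(2)*c


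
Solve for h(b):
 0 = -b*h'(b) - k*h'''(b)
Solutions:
 h(b) = C1 + Integral(C2*airyai(b*(-1/k)^(1/3)) + C3*airybi(b*(-1/k)^(1/3)), b)


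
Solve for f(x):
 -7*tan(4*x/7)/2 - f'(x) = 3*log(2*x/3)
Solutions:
 f(x) = C1 - 3*x*log(x) - 3*x*log(2) + 3*x + 3*x*log(3) + 49*log(cos(4*x/7))/8


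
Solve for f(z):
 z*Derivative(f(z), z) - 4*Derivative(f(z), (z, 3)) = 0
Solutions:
 f(z) = C1 + Integral(C2*airyai(2^(1/3)*z/2) + C3*airybi(2^(1/3)*z/2), z)


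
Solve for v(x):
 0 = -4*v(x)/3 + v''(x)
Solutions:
 v(x) = C1*exp(-2*sqrt(3)*x/3) + C2*exp(2*sqrt(3)*x/3)


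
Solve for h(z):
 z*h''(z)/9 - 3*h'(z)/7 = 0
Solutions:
 h(z) = C1 + C2*z^(34/7)


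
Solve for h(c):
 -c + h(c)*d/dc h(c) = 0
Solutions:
 h(c) = -sqrt(C1 + c^2)
 h(c) = sqrt(C1 + c^2)


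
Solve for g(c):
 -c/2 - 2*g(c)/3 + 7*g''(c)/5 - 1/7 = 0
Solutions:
 g(c) = C1*exp(-sqrt(210)*c/21) + C2*exp(sqrt(210)*c/21) - 3*c/4 - 3/14


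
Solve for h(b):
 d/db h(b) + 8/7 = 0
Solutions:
 h(b) = C1 - 8*b/7


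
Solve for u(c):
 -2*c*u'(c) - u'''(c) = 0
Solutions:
 u(c) = C1 + Integral(C2*airyai(-2^(1/3)*c) + C3*airybi(-2^(1/3)*c), c)


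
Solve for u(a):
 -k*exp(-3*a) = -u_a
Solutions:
 u(a) = C1 - k*exp(-3*a)/3


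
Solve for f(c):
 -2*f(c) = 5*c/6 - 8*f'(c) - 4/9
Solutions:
 f(c) = C1*exp(c/4) - 5*c/12 - 13/9


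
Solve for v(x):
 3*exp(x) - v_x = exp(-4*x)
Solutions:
 v(x) = C1 + 3*exp(x) + exp(-4*x)/4


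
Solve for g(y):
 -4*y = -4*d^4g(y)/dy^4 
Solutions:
 g(y) = C1 + C2*y + C3*y^2 + C4*y^3 + y^5/120


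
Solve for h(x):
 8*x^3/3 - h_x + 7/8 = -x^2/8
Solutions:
 h(x) = C1 + 2*x^4/3 + x^3/24 + 7*x/8


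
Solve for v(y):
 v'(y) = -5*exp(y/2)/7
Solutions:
 v(y) = C1 - 10*exp(y/2)/7


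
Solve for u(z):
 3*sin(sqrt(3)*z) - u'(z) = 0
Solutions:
 u(z) = C1 - sqrt(3)*cos(sqrt(3)*z)


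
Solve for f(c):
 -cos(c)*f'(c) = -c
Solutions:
 f(c) = C1 + Integral(c/cos(c), c)


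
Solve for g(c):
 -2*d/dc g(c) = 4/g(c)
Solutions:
 g(c) = -sqrt(C1 - 4*c)
 g(c) = sqrt(C1 - 4*c)


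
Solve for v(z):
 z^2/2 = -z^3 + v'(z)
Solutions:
 v(z) = C1 + z^4/4 + z^3/6


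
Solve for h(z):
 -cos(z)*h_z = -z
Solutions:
 h(z) = C1 + Integral(z/cos(z), z)


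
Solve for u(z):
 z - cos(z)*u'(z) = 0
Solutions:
 u(z) = C1 + Integral(z/cos(z), z)


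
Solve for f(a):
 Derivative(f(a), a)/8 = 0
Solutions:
 f(a) = C1


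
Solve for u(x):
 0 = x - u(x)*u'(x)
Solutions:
 u(x) = -sqrt(C1 + x^2)
 u(x) = sqrt(C1 + x^2)


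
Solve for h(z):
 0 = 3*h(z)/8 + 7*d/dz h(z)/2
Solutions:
 h(z) = C1*exp(-3*z/28)


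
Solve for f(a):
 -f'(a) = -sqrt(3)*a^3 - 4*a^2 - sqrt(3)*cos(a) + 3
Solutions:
 f(a) = C1 + sqrt(3)*a^4/4 + 4*a^3/3 - 3*a + sqrt(3)*sin(a)


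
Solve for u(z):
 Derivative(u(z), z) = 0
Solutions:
 u(z) = C1


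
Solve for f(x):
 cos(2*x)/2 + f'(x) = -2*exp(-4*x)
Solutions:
 f(x) = C1 - sin(2*x)/4 + exp(-4*x)/2


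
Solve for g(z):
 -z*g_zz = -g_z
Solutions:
 g(z) = C1 + C2*z^2


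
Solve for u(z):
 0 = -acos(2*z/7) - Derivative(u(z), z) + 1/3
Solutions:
 u(z) = C1 - z*acos(2*z/7) + z/3 + sqrt(49 - 4*z^2)/2


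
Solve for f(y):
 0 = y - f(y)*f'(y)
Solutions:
 f(y) = -sqrt(C1 + y^2)
 f(y) = sqrt(C1 + y^2)


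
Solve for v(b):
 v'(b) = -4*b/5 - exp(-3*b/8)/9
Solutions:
 v(b) = C1 - 2*b^2/5 + 8*exp(-3*b/8)/27


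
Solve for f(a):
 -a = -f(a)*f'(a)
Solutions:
 f(a) = -sqrt(C1 + a^2)
 f(a) = sqrt(C1 + a^2)


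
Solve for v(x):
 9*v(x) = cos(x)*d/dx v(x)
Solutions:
 v(x) = C1*sqrt(sin(x) + 1)*(sin(x)^4 + 4*sin(x)^3 + 6*sin(x)^2 + 4*sin(x) + 1)/(sqrt(sin(x) - 1)*(sin(x)^4 - 4*sin(x)^3 + 6*sin(x)^2 - 4*sin(x) + 1))


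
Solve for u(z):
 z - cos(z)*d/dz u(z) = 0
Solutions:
 u(z) = C1 + Integral(z/cos(z), z)


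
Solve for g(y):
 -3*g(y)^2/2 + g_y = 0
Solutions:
 g(y) = -2/(C1 + 3*y)


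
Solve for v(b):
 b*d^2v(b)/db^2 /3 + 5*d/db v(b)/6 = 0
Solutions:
 v(b) = C1 + C2/b^(3/2)


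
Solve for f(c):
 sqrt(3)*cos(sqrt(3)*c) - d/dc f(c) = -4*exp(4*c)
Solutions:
 f(c) = C1 + exp(4*c) + sin(sqrt(3)*c)


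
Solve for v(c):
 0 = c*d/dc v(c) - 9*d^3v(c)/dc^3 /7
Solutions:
 v(c) = C1 + Integral(C2*airyai(21^(1/3)*c/3) + C3*airybi(21^(1/3)*c/3), c)


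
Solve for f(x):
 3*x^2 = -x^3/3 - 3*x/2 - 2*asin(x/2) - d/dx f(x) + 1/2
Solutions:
 f(x) = C1 - x^4/12 - x^3 - 3*x^2/4 - 2*x*asin(x/2) + x/2 - 2*sqrt(4 - x^2)


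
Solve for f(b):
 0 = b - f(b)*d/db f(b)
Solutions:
 f(b) = -sqrt(C1 + b^2)
 f(b) = sqrt(C1 + b^2)


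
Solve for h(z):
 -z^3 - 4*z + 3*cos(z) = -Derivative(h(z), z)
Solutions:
 h(z) = C1 + z^4/4 + 2*z^2 - 3*sin(z)


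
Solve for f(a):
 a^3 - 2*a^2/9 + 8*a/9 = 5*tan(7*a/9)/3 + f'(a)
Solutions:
 f(a) = C1 + a^4/4 - 2*a^3/27 + 4*a^2/9 + 15*log(cos(7*a/9))/7


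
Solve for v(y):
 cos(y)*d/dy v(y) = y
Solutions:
 v(y) = C1 + Integral(y/cos(y), y)


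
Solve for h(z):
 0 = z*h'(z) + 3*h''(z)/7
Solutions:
 h(z) = C1 + C2*erf(sqrt(42)*z/6)


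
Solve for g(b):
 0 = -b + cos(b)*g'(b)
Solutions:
 g(b) = C1 + Integral(b/cos(b), b)


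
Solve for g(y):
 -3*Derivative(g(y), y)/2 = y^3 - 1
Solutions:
 g(y) = C1 - y^4/6 + 2*y/3


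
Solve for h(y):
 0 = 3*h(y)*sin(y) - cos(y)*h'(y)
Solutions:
 h(y) = C1/cos(y)^3


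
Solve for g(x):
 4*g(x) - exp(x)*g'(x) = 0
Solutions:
 g(x) = C1*exp(-4*exp(-x))


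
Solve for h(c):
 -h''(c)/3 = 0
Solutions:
 h(c) = C1 + C2*c


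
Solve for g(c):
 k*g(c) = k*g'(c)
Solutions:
 g(c) = C1*exp(c)


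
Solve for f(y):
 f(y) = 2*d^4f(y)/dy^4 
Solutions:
 f(y) = C1*exp(-2^(3/4)*y/2) + C2*exp(2^(3/4)*y/2) + C3*sin(2^(3/4)*y/2) + C4*cos(2^(3/4)*y/2)


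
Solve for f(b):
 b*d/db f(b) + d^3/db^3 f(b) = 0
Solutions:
 f(b) = C1 + Integral(C2*airyai(-b) + C3*airybi(-b), b)


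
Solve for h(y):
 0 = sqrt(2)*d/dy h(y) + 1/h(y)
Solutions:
 h(y) = -sqrt(C1 - sqrt(2)*y)
 h(y) = sqrt(C1 - sqrt(2)*y)


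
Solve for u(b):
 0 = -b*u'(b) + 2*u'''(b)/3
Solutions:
 u(b) = C1 + Integral(C2*airyai(2^(2/3)*3^(1/3)*b/2) + C3*airybi(2^(2/3)*3^(1/3)*b/2), b)


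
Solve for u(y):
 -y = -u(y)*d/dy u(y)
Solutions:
 u(y) = -sqrt(C1 + y^2)
 u(y) = sqrt(C1 + y^2)


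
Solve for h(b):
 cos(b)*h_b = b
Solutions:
 h(b) = C1 + Integral(b/cos(b), b)


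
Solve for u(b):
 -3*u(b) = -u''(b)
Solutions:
 u(b) = C1*exp(-sqrt(3)*b) + C2*exp(sqrt(3)*b)


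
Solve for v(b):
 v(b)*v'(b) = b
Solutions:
 v(b) = -sqrt(C1 + b^2)
 v(b) = sqrt(C1 + b^2)


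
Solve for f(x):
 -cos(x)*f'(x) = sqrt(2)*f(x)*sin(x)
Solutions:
 f(x) = C1*cos(x)^(sqrt(2))


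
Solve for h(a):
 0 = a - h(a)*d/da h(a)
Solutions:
 h(a) = -sqrt(C1 + a^2)
 h(a) = sqrt(C1 + a^2)


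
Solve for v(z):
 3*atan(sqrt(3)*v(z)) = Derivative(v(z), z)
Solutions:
 Integral(1/atan(sqrt(3)*_y), (_y, v(z))) = C1 + 3*z


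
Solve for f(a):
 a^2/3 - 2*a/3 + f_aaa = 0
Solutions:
 f(a) = C1 + C2*a + C3*a^2 - a^5/180 + a^4/36


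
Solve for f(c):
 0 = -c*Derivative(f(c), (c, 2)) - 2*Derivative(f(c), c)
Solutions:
 f(c) = C1 + C2/c


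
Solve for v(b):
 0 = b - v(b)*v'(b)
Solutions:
 v(b) = -sqrt(C1 + b^2)
 v(b) = sqrt(C1 + b^2)


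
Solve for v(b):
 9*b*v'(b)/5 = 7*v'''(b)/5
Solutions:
 v(b) = C1 + Integral(C2*airyai(21^(2/3)*b/7) + C3*airybi(21^(2/3)*b/7), b)


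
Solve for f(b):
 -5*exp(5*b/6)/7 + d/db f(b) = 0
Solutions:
 f(b) = C1 + 6*exp(5*b/6)/7


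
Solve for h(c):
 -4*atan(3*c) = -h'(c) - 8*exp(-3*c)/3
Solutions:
 h(c) = C1 + 4*c*atan(3*c) - 2*log(9*c^2 + 1)/3 + 8*exp(-3*c)/9


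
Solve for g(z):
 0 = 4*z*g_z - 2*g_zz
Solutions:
 g(z) = C1 + C2*erfi(z)


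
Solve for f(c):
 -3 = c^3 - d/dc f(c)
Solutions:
 f(c) = C1 + c^4/4 + 3*c


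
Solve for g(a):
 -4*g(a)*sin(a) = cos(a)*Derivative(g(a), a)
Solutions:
 g(a) = C1*cos(a)^4


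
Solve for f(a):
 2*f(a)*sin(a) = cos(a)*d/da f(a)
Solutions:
 f(a) = C1/cos(a)^2


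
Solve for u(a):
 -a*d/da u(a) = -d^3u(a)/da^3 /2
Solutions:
 u(a) = C1 + Integral(C2*airyai(2^(1/3)*a) + C3*airybi(2^(1/3)*a), a)


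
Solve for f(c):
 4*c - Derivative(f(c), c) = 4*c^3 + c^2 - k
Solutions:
 f(c) = C1 - c^4 - c^3/3 + 2*c^2 + c*k


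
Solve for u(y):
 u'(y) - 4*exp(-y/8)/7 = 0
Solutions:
 u(y) = C1 - 32*exp(-y/8)/7


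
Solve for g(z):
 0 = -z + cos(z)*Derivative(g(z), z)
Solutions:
 g(z) = C1 + Integral(z/cos(z), z)


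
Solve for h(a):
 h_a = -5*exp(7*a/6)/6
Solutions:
 h(a) = C1 - 5*exp(7*a/6)/7


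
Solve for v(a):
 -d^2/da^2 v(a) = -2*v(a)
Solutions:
 v(a) = C1*exp(-sqrt(2)*a) + C2*exp(sqrt(2)*a)


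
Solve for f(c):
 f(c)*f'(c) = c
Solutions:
 f(c) = -sqrt(C1 + c^2)
 f(c) = sqrt(C1 + c^2)


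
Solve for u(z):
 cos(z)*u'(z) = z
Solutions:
 u(z) = C1 + Integral(z/cos(z), z)


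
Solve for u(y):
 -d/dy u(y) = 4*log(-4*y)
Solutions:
 u(y) = C1 - 4*y*log(-y) + 4*y*(1 - 2*log(2))


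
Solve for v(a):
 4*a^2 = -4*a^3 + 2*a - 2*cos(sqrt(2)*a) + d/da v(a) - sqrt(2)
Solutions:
 v(a) = C1 + a^4 + 4*a^3/3 - a^2 + sqrt(2)*a + sqrt(2)*sin(sqrt(2)*a)


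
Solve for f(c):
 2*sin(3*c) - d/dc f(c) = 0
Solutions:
 f(c) = C1 - 2*cos(3*c)/3


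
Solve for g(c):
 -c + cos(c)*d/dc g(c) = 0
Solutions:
 g(c) = C1 + Integral(c/cos(c), c)


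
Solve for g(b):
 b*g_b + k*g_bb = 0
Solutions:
 g(b) = C1 + C2*sqrt(k)*erf(sqrt(2)*b*sqrt(1/k)/2)


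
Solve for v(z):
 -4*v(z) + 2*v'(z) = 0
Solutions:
 v(z) = C1*exp(2*z)


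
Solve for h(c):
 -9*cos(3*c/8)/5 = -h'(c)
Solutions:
 h(c) = C1 + 24*sin(3*c/8)/5


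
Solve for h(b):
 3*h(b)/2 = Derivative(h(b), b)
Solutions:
 h(b) = C1*exp(3*b/2)


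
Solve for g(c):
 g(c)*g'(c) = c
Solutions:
 g(c) = -sqrt(C1 + c^2)
 g(c) = sqrt(C1 + c^2)


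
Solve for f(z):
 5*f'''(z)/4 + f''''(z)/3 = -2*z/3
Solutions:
 f(z) = C1 + C2*z + C3*z^2 + C4*exp(-15*z/4) - z^4/45 + 16*z^3/675


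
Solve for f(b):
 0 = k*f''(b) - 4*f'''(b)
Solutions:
 f(b) = C1 + C2*b + C3*exp(b*k/4)


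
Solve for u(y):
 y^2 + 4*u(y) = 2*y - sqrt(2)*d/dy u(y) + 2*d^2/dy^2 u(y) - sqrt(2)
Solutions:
 u(y) = C1*exp(y*(sqrt(2) + sqrt(34))/4) + C2*exp(y*(-sqrt(34) + sqrt(2))/4) - y^2/4 + sqrt(2)*y/8 + y/2 - 3*sqrt(2)/8 - 5/16


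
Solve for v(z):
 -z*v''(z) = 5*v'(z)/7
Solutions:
 v(z) = C1 + C2*z^(2/7)


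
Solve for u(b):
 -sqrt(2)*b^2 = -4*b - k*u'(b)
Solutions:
 u(b) = C1 + sqrt(2)*b^3/(3*k) - 2*b^2/k


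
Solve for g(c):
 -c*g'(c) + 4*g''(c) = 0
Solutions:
 g(c) = C1 + C2*erfi(sqrt(2)*c/4)


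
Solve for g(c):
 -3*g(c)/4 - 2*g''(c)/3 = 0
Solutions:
 g(c) = C1*sin(3*sqrt(2)*c/4) + C2*cos(3*sqrt(2)*c/4)


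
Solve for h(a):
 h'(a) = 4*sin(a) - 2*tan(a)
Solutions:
 h(a) = C1 + 2*log(cos(a)) - 4*cos(a)


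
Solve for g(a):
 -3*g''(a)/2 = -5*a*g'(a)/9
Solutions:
 g(a) = C1 + C2*erfi(sqrt(15)*a/9)


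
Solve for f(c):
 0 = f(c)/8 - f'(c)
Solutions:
 f(c) = C1*exp(c/8)


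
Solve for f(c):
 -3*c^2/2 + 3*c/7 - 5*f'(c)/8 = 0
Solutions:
 f(c) = C1 - 4*c^3/5 + 12*c^2/35


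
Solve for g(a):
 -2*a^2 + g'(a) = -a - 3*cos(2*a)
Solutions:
 g(a) = C1 + 2*a^3/3 - a^2/2 - 3*sin(2*a)/2


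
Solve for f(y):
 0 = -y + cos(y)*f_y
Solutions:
 f(y) = C1 + Integral(y/cos(y), y)


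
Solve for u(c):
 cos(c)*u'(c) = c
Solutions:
 u(c) = C1 + Integral(c/cos(c), c)


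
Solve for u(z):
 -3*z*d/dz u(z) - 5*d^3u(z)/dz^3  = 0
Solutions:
 u(z) = C1 + Integral(C2*airyai(-3^(1/3)*5^(2/3)*z/5) + C3*airybi(-3^(1/3)*5^(2/3)*z/5), z)


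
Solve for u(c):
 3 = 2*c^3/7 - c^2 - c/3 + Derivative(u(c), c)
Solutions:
 u(c) = C1 - c^4/14 + c^3/3 + c^2/6 + 3*c


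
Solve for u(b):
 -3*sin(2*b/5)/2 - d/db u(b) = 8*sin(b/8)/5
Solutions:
 u(b) = C1 + 64*cos(b/8)/5 + 15*cos(2*b/5)/4


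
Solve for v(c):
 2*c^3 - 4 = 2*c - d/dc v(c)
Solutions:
 v(c) = C1 - c^4/2 + c^2 + 4*c


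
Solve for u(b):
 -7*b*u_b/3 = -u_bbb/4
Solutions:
 u(b) = C1 + Integral(C2*airyai(28^(1/3)*3^(2/3)*b/3) + C3*airybi(28^(1/3)*3^(2/3)*b/3), b)


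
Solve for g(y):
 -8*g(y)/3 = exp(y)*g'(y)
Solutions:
 g(y) = C1*exp(8*exp(-y)/3)


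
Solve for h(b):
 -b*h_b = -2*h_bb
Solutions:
 h(b) = C1 + C2*erfi(b/2)


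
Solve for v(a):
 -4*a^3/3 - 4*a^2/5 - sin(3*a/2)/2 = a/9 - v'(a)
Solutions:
 v(a) = C1 + a^4/3 + 4*a^3/15 + a^2/18 - cos(3*a/2)/3


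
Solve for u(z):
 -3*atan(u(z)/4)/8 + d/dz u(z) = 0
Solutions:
 Integral(1/atan(_y/4), (_y, u(z))) = C1 + 3*z/8


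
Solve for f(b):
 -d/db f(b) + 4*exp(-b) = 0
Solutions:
 f(b) = C1 - 4*exp(-b)


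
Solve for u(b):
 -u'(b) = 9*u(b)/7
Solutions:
 u(b) = C1*exp(-9*b/7)


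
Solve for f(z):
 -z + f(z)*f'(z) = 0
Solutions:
 f(z) = -sqrt(C1 + z^2)
 f(z) = sqrt(C1 + z^2)


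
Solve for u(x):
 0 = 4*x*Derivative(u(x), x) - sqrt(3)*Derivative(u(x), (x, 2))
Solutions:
 u(x) = C1 + C2*erfi(sqrt(2)*3^(3/4)*x/3)


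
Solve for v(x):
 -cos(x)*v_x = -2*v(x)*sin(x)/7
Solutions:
 v(x) = C1/cos(x)^(2/7)


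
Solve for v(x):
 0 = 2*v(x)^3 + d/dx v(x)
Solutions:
 v(x) = -sqrt(2)*sqrt(-1/(C1 - 2*x))/2
 v(x) = sqrt(2)*sqrt(-1/(C1 - 2*x))/2


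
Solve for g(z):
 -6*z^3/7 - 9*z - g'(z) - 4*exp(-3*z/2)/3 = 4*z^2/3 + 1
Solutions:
 g(z) = C1 - 3*z^4/14 - 4*z^3/9 - 9*z^2/2 - z + 8*exp(-3*z/2)/9


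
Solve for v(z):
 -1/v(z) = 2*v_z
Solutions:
 v(z) = -sqrt(C1 - z)
 v(z) = sqrt(C1 - z)


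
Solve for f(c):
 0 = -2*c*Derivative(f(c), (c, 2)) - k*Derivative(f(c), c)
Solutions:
 f(c) = C1 + c^(1 - re(k)/2)*(C2*sin(log(c)*Abs(im(k))/2) + C3*cos(log(c)*im(k)/2))


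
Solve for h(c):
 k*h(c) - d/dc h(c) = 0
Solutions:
 h(c) = C1*exp(c*k)


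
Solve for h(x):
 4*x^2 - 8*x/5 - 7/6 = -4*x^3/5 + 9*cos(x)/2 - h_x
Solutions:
 h(x) = C1 - x^4/5 - 4*x^3/3 + 4*x^2/5 + 7*x/6 + 9*sin(x)/2


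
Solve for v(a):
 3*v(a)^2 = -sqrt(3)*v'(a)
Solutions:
 v(a) = 1/(C1 + sqrt(3)*a)


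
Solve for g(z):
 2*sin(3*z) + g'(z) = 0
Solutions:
 g(z) = C1 + 2*cos(3*z)/3


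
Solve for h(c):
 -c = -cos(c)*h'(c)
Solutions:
 h(c) = C1 + Integral(c/cos(c), c)


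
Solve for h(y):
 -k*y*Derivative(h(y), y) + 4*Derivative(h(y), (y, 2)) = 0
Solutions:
 h(y) = Piecewise((-sqrt(2)*sqrt(pi)*C1*erf(sqrt(2)*y*sqrt(-k)/4)/sqrt(-k) - C2, (k > 0) | (k < 0)), (-C1*y - C2, True))


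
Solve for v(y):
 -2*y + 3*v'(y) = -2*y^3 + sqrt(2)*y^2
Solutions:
 v(y) = C1 - y^4/6 + sqrt(2)*y^3/9 + y^2/3


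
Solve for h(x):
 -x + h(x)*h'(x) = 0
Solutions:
 h(x) = -sqrt(C1 + x^2)
 h(x) = sqrt(C1 + x^2)


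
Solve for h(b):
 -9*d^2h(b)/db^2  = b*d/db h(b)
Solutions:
 h(b) = C1 + C2*erf(sqrt(2)*b/6)


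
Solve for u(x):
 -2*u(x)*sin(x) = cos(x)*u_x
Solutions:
 u(x) = C1*cos(x)^2


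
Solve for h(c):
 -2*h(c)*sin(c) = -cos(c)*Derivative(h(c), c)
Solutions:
 h(c) = C1/cos(c)^2


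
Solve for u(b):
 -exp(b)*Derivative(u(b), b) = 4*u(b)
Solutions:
 u(b) = C1*exp(4*exp(-b))


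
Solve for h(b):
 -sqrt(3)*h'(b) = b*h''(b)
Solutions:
 h(b) = C1 + C2*b^(1 - sqrt(3))


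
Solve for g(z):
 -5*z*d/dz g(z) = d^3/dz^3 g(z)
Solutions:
 g(z) = C1 + Integral(C2*airyai(-5^(1/3)*z) + C3*airybi(-5^(1/3)*z), z)
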